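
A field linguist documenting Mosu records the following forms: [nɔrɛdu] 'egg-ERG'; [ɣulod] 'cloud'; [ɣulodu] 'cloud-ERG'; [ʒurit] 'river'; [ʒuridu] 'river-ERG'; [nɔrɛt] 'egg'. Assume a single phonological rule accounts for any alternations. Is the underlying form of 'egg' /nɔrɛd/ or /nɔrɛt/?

/nɔrɛt/

The root 'egg' surfaces as [nɔrɛt] and [nɔrɛdu], with a stem-final [t] ~ [d] alternation.
Compare 'cloud', with invariant [d] in [ɣulod] and [ɣulodu]: an analysis with underlying /d/ and a rule producing [t] in isolation would wrongly predict alternation here too.
Therefore /t/ is basic and [d] is derived by intervocalic voicing (voiceless stops become voiced between vowels).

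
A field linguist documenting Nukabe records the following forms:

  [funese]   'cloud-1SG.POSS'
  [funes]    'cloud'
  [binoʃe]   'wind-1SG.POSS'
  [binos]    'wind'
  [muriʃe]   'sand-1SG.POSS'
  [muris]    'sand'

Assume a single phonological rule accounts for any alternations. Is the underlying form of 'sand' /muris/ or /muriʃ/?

The root 'sand' surfaces as [muriʃe] and [muris], with a stem-final [ʃ] ~ [s] alternation.
The stem 'cloud' ([funese], [funes]) shows [s] unchanged in both environments, so [s] cannot be basic with [ʃ] derived before the 1SG.POSS suffix.
The underlying segment must be /ʃ/; palato-alveolar /ʃ/ becomes [s] when no front vowel follows, yielding [s] there.

/muriʃ/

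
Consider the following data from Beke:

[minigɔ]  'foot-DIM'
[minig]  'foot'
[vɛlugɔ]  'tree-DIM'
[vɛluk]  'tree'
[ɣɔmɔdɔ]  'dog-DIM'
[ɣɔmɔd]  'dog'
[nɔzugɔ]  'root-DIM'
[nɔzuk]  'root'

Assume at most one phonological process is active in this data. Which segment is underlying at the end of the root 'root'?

/k/

The root 'root' surfaces as [nɔzugɔ] and [nɔzuk], with a stem-final [g] ~ [k] alternation.
Compare 'foot', with invariant [g] in [minigɔ] and [minig]: an analysis with underlying /g/ and a rule producing [k] in isolation would wrongly predict alternation here too.
The underlying segment must be /k/; voiceless stops become voiced between vowels, yielding [g] there.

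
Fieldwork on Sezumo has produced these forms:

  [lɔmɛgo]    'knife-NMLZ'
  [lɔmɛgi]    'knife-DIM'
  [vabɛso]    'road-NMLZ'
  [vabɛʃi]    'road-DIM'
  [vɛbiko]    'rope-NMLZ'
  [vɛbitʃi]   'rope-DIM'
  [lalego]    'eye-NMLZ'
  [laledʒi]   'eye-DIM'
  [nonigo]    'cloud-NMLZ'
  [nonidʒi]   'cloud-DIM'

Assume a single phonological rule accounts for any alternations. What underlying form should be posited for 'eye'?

The root 'eye' surfaces as [lalego] and [laledʒi], with a stem-final [g] ~ [dʒ] alternation.
Compare 'knife', with invariant [g] in [lɔmɛgo] and [lɔmɛgi]: an analysis with underlying /g/ and a rule producing [dʒ] before the DIM suffix would wrongly predict alternation here too.
The alternation reflects depalatalization: palato-alveolar /tʃ/, /dʒ/ and /ʃ/ become [k], [g] and [s] when no front vowel follows. /dʒ/ is underlying.
Hence 'eye' is /laledʒ/ underlyingly.

/laledʒ/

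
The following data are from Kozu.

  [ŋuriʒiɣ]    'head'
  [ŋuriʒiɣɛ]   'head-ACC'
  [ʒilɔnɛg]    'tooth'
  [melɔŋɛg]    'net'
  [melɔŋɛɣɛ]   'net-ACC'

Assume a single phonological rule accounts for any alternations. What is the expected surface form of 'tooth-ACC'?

In [melɔŋɛg] and [melɔŋɛɣɛ] the final segment of 'net' alternates: [g] ~ [ɣ].
If /ɣ/ were underlying and a rule turned it into [g] in isolation, 'head' would also alternate; but it has [ɣ] in both [ŋuriʒiɣ] and [ŋuriʒiɣɛ].
So /g/ is underlying, and a rule of intervocalic spirantization — voiced stops become fricatives between vowels — gives [ɣ].
From [ʒilɔnɛg] the stem 'tooth' is /ʒilɔnɛg/; between vowels this yields [ʒilɔnɛɣɛ].

[ʒilɔnɛɣɛ]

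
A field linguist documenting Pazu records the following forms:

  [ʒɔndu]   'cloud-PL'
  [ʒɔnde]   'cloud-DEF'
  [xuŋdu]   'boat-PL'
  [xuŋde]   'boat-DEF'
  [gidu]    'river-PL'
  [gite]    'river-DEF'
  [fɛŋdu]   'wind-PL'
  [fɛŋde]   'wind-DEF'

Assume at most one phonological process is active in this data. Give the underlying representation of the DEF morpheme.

/-te/

The DEF morpheme has two allomorphs, [-de] and [-te].
By contrast the PL suffix keeps its initial [d] throughout — that segment must be underlying.
The DEF suffix is therefore /-te/ underlyingly, with post-nasal voicing: voiceless stops become voiced after a nasal.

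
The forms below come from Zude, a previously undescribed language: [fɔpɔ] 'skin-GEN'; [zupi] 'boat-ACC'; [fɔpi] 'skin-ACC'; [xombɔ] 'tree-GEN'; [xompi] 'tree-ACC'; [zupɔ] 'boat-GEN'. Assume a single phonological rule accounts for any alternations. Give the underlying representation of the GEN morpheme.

The GEN suffix surfaces as [-bɔ] and [-pɔ], depending on the final segment of the stem.
The ACC suffix, which begins with [p], is invariant after every stem; so [p] is not altered by any rule here.
So the underlying form is /-bɔ/, and voiced stops become voiceless after a vowel.

/-bɔ/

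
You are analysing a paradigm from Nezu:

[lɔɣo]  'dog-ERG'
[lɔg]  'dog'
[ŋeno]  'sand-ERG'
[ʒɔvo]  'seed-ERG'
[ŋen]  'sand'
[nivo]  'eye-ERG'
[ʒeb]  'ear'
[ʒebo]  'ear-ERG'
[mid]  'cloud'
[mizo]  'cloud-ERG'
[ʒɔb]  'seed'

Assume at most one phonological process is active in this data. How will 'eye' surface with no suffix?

[nib]

In [ʒɔvo] and [ʒɔb] the final segment of 'seed' alternates: [v] ~ [b].
The stem 'ear' ([ʒebo], [ʒeb]) shows [b] unchanged in both environments, so [b] cannot be basic with [v] derived before the ERG suffix.
Therefore /v/ is basic and [b] is derived by word-final hardening (voiced fricatives become stops word-finally).
From [nivo] the stem 'eye' is /niv/; word-finally this yields [nib].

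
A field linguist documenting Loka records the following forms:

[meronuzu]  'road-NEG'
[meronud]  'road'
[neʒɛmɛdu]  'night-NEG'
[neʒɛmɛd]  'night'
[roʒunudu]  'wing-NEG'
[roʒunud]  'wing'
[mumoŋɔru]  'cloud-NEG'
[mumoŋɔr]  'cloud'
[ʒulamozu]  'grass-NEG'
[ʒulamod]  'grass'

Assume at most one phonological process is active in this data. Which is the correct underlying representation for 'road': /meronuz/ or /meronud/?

/meronuz/

The root 'road' surfaces as [meronuzu] and [meronud], with a stem-final [z] ~ [d] alternation.
If /d/ were underlying and a rule turned it into [z] before the NEG suffix, 'wing' would also alternate; but it has [d] in both [roʒunudu] and [roʒunud].
Therefore /z/ is basic and [d] is derived by word-final hardening (voiced fricatives become stops word-finally).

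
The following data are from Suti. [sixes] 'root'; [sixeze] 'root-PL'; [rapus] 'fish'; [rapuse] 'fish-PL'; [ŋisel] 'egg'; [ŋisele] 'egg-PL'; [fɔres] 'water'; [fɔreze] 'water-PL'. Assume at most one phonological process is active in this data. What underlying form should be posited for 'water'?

/fɔrez/

'water' shows [s] ~ [z] at the end of the stem ([fɔres] vs [fɔreze]).
If /s/ were underlying and a rule turned it into [z] before the PL suffix, 'fish' would also alternate; but it has [s] in both [rapus] and [rapuse].
Therefore /z/ is basic and [s] is derived by word-final obstruent devoicing (voiced obstruents become voiceless word-finally).
Hence 'water' is /fɔrez/ underlyingly.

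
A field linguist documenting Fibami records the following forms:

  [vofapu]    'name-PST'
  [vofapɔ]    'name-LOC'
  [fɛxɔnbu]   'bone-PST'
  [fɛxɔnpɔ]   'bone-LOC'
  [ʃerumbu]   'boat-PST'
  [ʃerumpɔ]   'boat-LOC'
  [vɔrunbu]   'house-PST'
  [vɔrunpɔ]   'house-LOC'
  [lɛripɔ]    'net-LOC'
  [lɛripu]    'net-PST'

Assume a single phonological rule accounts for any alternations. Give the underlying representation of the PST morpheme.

The PST suffix surfaces as [-bu] and [-pu], depending on the final segment of the stem.
The LOC suffix, which begins with [p], is invariant after every stem; so [p] is not altered by any rule here.
The PST suffix is therefore /-bu/ underlyingly, with post-vocalic devoicing: voiced stops become voiceless after a vowel.

/-bu/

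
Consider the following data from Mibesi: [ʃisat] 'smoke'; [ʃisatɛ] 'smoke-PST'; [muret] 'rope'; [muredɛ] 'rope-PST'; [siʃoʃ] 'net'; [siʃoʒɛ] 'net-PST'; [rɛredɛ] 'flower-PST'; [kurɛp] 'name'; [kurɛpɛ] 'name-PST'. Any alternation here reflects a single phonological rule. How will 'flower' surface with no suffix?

The root 'rope' surfaces as [muret] and [muredɛ], with a stem-final [t] ~ [d] alternation.
If /t/ were underlying and a rule turned it into [d] before the PST suffix, 'smoke' would also alternate; but it has [t] in both [ʃisat] and [ʃisatɛ].
The underlying segment must be /d/; voiced obstruents become voiceless word-finally, yielding [t] there.
The one attested form of 'flower', [rɛredɛ], shows underlying /rɛred/. Applying the same rule word-finally gives [rɛret].

[rɛret]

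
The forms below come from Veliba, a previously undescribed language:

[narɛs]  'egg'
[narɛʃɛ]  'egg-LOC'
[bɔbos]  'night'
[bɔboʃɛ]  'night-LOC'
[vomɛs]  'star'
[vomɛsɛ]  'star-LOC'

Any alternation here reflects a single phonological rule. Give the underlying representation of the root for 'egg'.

/narɛʃ/

In [narɛs] and [narɛʃɛ] the final segment of 'egg' alternates: [s] ~ [ʃ].
But 'star' keeps [s] in both environments ([vomɛs], [vomɛsɛ]), so there is no rule changing /s/ to [ʃ] before the LOC suffix.
The underlying segment must be /ʃ/; palato-alveolar /ʃ/ becomes [s] when no front vowel follows, yielding [s] there.
The underlying form of 'egg' is therefore /narɛʃ/.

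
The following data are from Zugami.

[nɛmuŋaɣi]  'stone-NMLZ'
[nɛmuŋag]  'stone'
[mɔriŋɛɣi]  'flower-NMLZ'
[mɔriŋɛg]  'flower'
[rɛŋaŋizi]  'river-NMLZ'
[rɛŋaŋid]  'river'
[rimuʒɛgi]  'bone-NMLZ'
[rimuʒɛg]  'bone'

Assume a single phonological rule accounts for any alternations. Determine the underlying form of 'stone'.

/nɛmuŋaɣ/

The root 'stone' surfaces as [nɛmuŋaɣi] and [nɛmuŋag], with a stem-final [ɣ] ~ [g] alternation.
Compare 'bone', with invariant [g] in [rimuʒɛgi] and [rimuʒɛg]: an analysis with underlying /g/ and a rule producing [ɣ] before the NMLZ suffix would wrongly predict alternation here too.
The underlying segment must be /ɣ/; voiced fricatives become stops word-finally, yielding [g] there.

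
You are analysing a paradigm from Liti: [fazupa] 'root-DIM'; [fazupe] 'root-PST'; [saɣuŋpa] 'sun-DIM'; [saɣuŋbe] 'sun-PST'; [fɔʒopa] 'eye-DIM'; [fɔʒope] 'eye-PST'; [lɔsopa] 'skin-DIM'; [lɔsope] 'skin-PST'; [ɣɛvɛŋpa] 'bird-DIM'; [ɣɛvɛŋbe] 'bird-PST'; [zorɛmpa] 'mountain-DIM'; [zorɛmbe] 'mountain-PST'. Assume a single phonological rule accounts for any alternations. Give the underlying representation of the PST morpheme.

The PST suffix surfaces as [-be] and [-pe], depending on the final segment of the stem.
The DIM suffix, which begins with [p], is invariant after every stem; so [p] is not altered by any rule here.
The PST suffix is therefore /-be/ underlyingly, with post-vocalic devoicing: voiced stops become voiceless after a vowel.

/-be/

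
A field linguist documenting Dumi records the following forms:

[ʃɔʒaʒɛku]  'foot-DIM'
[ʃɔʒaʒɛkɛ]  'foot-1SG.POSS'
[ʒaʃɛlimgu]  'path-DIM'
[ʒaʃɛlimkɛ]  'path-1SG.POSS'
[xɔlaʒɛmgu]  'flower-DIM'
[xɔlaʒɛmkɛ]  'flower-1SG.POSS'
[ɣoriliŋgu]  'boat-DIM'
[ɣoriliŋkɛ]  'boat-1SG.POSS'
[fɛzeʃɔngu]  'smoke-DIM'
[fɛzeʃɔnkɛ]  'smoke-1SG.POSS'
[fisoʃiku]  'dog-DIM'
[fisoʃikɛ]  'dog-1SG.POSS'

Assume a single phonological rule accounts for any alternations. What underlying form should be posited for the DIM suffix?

/-gu/

The DIM morpheme has two allomorphs, [-gu] and [-ku].
By contrast the 1SG.POSS suffix keeps its initial [k] throughout — that segment must be underlying.
So the underlying form is /-gu/, and voiced stops become voiceless after a vowel.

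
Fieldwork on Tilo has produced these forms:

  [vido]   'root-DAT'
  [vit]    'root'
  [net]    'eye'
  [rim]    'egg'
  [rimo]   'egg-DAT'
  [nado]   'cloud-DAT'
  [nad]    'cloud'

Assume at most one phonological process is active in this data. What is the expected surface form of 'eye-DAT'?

In [vido] and [vit] the final segment of 'root' alternates: [d] ~ [t].
But 'cloud' keeps [d] in both environments ([nado], [nad]), so there is no rule changing /d/ to [t] in isolation.
The alternation reflects intervocalic voicing: voiceless stops become voiced between vowels. /t/ is underlying.
The one attested form of 'eye', [net], shows underlying /net/. Applying the same rule between vowels gives [nedo].

[nedo]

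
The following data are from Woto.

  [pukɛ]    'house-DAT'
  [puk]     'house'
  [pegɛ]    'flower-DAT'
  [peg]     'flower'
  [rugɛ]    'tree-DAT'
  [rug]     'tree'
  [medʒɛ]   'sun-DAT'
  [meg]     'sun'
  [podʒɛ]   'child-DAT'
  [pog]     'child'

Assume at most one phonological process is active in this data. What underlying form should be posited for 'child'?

'child' shows [dʒ] ~ [g] at the end of the stem ([podʒɛ] vs [pog]).
The stem 'flower' ([pegɛ], [peg]) shows [g] unchanged in both environments, so [g] cannot be basic with [dʒ] derived before the DAT suffix.
The underlying segment must be /dʒ/; palato-alveolar /dʒ/ becomes [g] when no front vowel follows, yielding [g] there.

/podʒ/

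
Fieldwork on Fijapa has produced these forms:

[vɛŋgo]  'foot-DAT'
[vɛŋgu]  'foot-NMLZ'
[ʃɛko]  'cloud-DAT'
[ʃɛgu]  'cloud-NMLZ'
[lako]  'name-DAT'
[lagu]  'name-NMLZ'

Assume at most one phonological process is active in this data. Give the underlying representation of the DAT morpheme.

/-ko/

The DAT morpheme has two allomorphs, [-go] and [-ko].
By contrast the NMLZ suffix keeps its initial [g] throughout — that segment must be underlying.
The DAT suffix is therefore /-ko/ underlyingly, with post-nasal voicing: voiceless stops become voiced after a nasal.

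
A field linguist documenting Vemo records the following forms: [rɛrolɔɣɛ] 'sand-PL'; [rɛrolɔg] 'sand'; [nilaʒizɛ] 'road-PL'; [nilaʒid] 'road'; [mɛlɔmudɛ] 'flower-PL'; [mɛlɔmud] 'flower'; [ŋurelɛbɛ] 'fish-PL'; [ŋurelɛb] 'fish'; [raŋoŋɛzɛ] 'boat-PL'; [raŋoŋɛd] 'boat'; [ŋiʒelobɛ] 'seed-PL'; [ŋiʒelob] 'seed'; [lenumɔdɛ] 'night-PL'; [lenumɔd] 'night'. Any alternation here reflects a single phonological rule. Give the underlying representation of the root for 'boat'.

/raŋoŋɛz/

The stem for 'boat' ends in [z] in [raŋoŋɛzɛ] but [d] in [raŋoŋɛd].
But 'flower' keeps [d] in both environments ([mɛlɔmudɛ], [mɛlɔmud]), so there is no rule changing /d/ to [z] before the PL suffix.
The underlying segment must be /z/; voiced fricatives become stops word-finally, yielding [d] there.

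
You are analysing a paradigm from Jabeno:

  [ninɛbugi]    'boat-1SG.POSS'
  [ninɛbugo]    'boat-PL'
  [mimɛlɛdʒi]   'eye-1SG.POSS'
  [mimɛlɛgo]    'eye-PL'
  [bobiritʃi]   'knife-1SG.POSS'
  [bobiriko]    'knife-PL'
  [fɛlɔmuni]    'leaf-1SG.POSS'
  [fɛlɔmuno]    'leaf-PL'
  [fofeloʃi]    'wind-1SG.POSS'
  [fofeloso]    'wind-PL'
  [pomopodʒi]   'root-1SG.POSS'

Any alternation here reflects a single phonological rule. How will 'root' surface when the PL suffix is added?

[pomopogo]

The stem for 'eye' ends in [dʒ] in [mimɛlɛdʒi] but [g] in [mimɛlɛgo].
But 'boat' keeps [g] in both environments ([ninɛbugi], [ninɛbugo]), so there is no rule changing /g/ to [dʒ] before the 1SG.POSS suffix.
Therefore /dʒ/ is basic and [g] is derived by depalatalization (palato-alveolar /tʃ/, /dʒ/ and /ʃ/ become [k], [g] and [s] when no front vowel follows).
The one attested form of 'root', [pomopodʒi], shows underlying /pomopodʒ/. Applying the same rule when no front vowel follows gives [pomopogo].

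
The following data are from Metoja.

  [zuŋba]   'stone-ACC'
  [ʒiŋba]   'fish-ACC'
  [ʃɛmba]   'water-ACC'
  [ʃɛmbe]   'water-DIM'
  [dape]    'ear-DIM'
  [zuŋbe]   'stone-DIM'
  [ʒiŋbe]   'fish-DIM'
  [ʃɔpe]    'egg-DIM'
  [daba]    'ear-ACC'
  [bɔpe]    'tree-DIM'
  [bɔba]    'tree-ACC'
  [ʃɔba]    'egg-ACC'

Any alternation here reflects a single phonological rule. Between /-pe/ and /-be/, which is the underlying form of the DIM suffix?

The DIM suffix surfaces as [-be] and [-pe], depending on the final segment of the stem.
The ACC suffix, which begins with [b], is invariant after every stem; so [b] is not altered by any rule here.
The DIM suffix is therefore /-pe/ underlyingly, with post-nasal voicing: voiceless stops become voiced after a nasal.

/-pe/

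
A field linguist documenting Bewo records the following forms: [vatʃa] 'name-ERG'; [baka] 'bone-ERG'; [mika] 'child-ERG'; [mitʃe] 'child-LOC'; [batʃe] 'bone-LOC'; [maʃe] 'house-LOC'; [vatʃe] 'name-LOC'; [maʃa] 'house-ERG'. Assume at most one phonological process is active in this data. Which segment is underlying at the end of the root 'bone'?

The root 'bone' surfaces as [baka] and [batʃe], with a stem-final [k] ~ [tʃ] alternation.
If /tʃ/ were underlying and a rule turned it into [k] before the ERG suffix, 'name' would also alternate; but it has [tʃ] in both [vatʃa] and [vatʃe].
So /k/ is underlying, and a rule of palatalization before a front vowel — /k/ becomes palato-alveolar [tʃ] before a front vowel — gives [tʃ].

/k/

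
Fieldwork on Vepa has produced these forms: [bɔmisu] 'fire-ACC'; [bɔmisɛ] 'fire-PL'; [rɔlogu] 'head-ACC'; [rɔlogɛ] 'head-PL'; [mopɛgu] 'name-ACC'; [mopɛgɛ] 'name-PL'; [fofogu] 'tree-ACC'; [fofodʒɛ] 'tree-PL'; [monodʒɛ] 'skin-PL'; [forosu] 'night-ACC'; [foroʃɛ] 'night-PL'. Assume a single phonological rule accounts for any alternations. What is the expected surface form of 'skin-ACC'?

'tree' shows [g] ~ [dʒ] at the end of the stem ([fofogu] vs [fofodʒɛ]).
But 'head' keeps [g] in both environments ([rɔlogu], [rɔlogɛ]), so there is no rule changing /g/ to [dʒ] before the PL suffix.
The underlying segment must be /dʒ/; palato-alveolar /dʒ/ and /ʃ/ become [g] and [s] when no front vowel follows, yielding [g] there.
The one attested form of 'skin', [monodʒɛ], shows underlying /monodʒ/. Applying the same rule when no front vowel follows gives [monogu].

[monogu]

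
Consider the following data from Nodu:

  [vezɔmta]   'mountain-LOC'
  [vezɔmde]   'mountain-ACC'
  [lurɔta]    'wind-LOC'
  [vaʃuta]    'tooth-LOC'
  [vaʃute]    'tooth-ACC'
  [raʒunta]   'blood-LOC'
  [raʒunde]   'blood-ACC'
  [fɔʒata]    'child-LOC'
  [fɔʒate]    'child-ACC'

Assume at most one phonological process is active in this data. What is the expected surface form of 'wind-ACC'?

[lurɔte]

The ACC suffix surfaces as [-de] and [-te], depending on the final segment of the stem.
The LOC suffix, which begins with [t], is invariant after every stem; so [t] is not altered by any rule here.
So the underlying form is /-de/, and voiced stops become voiceless after a vowel.
After 'wind', which ends in a vowel, the suffix surfaces as [-te], giving [lurɔte].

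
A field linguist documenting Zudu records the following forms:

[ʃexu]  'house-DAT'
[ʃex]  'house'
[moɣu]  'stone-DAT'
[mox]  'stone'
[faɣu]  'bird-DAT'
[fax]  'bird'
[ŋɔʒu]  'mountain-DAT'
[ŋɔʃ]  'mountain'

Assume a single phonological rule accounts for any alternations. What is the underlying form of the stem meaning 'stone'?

/moɣ/

In [moɣu] and [mox] the final segment of 'stone' alternates: [ɣ] ~ [x].
The stem 'house' ([ʃexu], [ʃex]) shows [x] unchanged in both environments, so [x] cannot be basic with [ɣ] derived before the DAT suffix.
So /ɣ/ is underlying, and a rule of word-final obstruent devoicing — voiced obstruents become voiceless word-finally — gives [x].
The underlying form of 'stone' is therefore /moɣ/.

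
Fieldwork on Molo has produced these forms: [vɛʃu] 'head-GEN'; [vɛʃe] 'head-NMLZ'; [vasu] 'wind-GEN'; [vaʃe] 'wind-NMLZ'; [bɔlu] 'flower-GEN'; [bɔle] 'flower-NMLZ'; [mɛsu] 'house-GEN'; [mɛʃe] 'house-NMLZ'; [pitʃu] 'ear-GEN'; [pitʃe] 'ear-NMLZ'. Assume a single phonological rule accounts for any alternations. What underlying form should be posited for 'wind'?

The root 'wind' surfaces as [vasu] and [vaʃe], with a stem-final [s] ~ [ʃ] alternation.
But 'head' keeps [ʃ] in both environments ([vɛʃu], [vɛʃe]), so there is no rule changing /ʃ/ to [s] before the GEN suffix.
The underlying segment must be /s/; /s/ becomes palato-alveolar [ʃ] before a front vowel, yielding [ʃ] there.

/vas/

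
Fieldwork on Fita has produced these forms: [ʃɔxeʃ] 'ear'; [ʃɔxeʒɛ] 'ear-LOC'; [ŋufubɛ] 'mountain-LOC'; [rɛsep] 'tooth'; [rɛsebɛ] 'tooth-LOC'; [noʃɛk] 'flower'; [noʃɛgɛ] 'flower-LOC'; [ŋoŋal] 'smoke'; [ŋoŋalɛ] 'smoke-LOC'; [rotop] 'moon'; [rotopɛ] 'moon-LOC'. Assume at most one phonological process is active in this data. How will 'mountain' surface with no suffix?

The stem for 'tooth' ends in [p] in [rɛsep] but [b] in [rɛsebɛ].
Compare 'moon', with invariant [p] in [rotop] and [rotopɛ]: an analysis with underlying /p/ and a rule producing [b] before the LOC suffix would wrongly predict alternation here too.
So /b/ is underlying, and a rule of word-final obstruent devoicing — voiced obstruents become voiceless word-finally — gives [p].
The one attested form of 'mountain', [ŋufubɛ], shows underlying /ŋufub/. Applying the same rule word-finally gives [ŋufup].

[ŋufup]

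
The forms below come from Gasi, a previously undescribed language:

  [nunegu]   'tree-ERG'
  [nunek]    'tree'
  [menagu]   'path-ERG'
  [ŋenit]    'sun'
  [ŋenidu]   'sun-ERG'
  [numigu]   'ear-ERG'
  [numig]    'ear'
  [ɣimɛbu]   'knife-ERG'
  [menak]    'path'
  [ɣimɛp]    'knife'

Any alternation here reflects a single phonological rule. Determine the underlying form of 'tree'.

In [nunegu] and [nunek] the final segment of 'tree' alternates: [g] ~ [k].
But 'ear' keeps [g] in both environments ([numigu], [numig]), so there is no rule changing /g/ to [k] in isolation.
The alternation reflects intervocalic voicing: voiceless stops become voiced between vowels. /k/ is underlying.

/nunek/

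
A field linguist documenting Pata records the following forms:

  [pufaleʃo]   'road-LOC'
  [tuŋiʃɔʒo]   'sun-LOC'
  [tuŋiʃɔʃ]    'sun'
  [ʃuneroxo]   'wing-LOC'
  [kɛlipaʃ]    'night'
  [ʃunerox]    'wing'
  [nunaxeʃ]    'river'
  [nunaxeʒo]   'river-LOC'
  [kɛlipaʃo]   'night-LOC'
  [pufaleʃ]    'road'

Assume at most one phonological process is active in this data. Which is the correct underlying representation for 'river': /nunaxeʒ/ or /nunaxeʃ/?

In [nunaxeʃ] and [nunaxeʒo] the final segment of 'river' alternates: [ʃ] ~ [ʒ].
If /ʃ/ were underlying and a rule turned it into [ʒ] before the LOC suffix, 'road' would also alternate; but it has [ʃ] in both [pufaleʃ] and [pufaleʃo].
So /ʒ/ is underlying, and a rule of word-final obstruent devoicing — voiced obstruents become voiceless word-finally — gives [ʃ].

/nunaxeʒ/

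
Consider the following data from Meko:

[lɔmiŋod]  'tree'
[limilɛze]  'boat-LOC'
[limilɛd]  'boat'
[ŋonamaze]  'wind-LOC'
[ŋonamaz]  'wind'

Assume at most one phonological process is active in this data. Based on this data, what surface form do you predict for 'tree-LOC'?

'boat' shows [z] ~ [d] at the end of the stem ([limilɛze] vs [limilɛd]).
The stem 'wind' ([ŋonamaze], [ŋonamaz]) shows [z] unchanged in both environments, so [z] cannot be basic with [d] derived in isolation.
Therefore /d/ is basic and [z] is derived by intervocalic spirantization (voiced stops become fricatives between vowels).
From [lɔmiŋod] the stem 'tree' is /lɔmiŋod/; between vowels this yields [lɔmiŋoze].

[lɔmiŋoze]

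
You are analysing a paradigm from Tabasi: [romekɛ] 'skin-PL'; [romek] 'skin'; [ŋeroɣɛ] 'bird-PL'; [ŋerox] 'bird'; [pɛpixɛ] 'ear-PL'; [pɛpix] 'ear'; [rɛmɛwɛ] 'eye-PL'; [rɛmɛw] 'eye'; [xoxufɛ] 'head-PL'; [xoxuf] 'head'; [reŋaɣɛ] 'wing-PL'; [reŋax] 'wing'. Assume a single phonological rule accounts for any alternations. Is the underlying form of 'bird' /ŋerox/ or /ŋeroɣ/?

In [ŋeroɣɛ] and [ŋerox] the final segment of 'bird' alternates: [ɣ] ~ [x].
But 'ear' keeps [x] in both environments ([pɛpixɛ], [pɛpix]), so there is no rule changing /x/ to [ɣ] before the PL suffix.
So /ɣ/ is underlying, and a rule of word-final obstruent devoicing — voiced obstruents become voiceless word-finally — gives [x].

/ŋeroɣ/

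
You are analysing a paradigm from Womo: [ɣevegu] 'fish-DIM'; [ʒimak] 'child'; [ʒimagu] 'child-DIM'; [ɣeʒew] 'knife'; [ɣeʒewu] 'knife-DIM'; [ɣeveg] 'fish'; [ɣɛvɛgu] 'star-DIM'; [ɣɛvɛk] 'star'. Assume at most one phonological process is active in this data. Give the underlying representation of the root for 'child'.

'child' shows [k] ~ [g] at the end of the stem ([ʒimak] vs [ʒimagu]).
The stem 'fish' ([ɣeveg], [ɣevegu]) shows [g] unchanged in both environments, so [g] cannot be basic with [k] derived in isolation.
So /k/ is underlying, and a rule of intervocalic voicing — voiceless stops become voiced between vowels — gives [g].
So 'child' = /ʒimak/.

/ʒimak/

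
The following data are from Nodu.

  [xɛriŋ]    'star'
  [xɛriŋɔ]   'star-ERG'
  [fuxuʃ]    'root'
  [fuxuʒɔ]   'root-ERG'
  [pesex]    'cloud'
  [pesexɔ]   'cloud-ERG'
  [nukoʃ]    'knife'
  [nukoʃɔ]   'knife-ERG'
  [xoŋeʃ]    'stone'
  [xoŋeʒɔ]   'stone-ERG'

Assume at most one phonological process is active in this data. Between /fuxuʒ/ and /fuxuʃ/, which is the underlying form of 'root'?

'root' shows [ʃ] ~ [ʒ] at the end of the stem ([fuxuʃ] vs [fuxuʒɔ]).
If /ʃ/ were underlying and a rule turned it into [ʒ] before the ERG suffix, 'knife' would also alternate; but it has [ʃ] in both [nukoʃ] and [nukoʃɔ].
The alternation reflects word-final obstruent devoicing: voiced obstruents become voiceless word-finally. /ʒ/ is underlying.

/fuxuʒ/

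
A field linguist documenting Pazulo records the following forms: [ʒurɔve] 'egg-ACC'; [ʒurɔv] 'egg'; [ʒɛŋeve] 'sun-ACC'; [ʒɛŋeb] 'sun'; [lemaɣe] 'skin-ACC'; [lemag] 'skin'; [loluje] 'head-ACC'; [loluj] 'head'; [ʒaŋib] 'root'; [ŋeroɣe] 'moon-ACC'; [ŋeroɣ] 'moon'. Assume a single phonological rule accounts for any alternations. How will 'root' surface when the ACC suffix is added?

The stem for 'sun' ends in [v] in [ʒɛŋeve] but [b] in [ʒɛŋeb].
Compare 'egg', with invariant [v] in [ʒurɔve] and [ʒurɔv]: an analysis with underlying /v/ and a rule producing [b] in isolation would wrongly predict alternation here too.
The underlying segment must be /b/; voiced stops become fricatives between vowels, yielding [v] there.
The one attested form of 'root', [ʒaŋib], shows underlying /ʒaŋib/. Applying the same rule between vowels gives [ʒaŋive].

[ʒaŋive]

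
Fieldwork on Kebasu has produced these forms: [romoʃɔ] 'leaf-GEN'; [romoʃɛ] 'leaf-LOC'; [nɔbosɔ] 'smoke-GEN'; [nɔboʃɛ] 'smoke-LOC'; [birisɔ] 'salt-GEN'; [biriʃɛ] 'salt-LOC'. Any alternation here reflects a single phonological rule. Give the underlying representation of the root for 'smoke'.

/nɔbos/

The stem for 'smoke' ends in [s] in [nɔbosɔ] but [ʃ] in [nɔboʃɛ].
But 'leaf' keeps [ʃ] in both environments ([romoʃɔ], [romoʃɛ]), so there is no rule changing /ʃ/ to [s] before the GEN suffix.
The alternation reflects palatalization before a front vowel: /s/ becomes palato-alveolar [ʃ] before a front vowel. /s/ is underlying.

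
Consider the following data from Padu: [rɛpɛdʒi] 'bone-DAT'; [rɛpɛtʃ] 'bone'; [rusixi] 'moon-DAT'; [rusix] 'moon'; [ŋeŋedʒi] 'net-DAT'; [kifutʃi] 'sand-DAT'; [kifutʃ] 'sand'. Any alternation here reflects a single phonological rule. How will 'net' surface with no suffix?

[ŋeŋetʃ]

The stem for 'bone' ends in [dʒ] in [rɛpɛdʒi] but [tʃ] in [rɛpɛtʃ].
But 'sand' keeps [tʃ] in both environments ([kifutʃi], [kifutʃ]), so there is no rule changing /tʃ/ to [dʒ] before the DAT suffix.
So /dʒ/ is underlying, and a rule of word-final obstruent devoicing — voiced obstruents become voiceless word-finally — gives [tʃ].
From [ŋeŋedʒi] the stem 'net' is /ŋeŋedʒ/; word-finally this yields [ŋeŋetʃ].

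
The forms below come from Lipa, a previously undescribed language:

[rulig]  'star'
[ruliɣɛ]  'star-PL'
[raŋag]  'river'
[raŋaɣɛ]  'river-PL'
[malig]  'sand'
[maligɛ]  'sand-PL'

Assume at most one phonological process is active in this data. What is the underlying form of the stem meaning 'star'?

/ruliɣ/

The stem for 'star' ends in [g] in [rulig] but [ɣ] in [ruliɣɛ].
Compare 'sand', with invariant [g] in [malig] and [maligɛ]: an analysis with underlying /g/ and a rule producing [ɣ] before the PL suffix would wrongly predict alternation here too.
Therefore /ɣ/ is basic and [g] is derived by word-final hardening (voiced fricatives become stops word-finally).
So 'star' = /ruliɣ/.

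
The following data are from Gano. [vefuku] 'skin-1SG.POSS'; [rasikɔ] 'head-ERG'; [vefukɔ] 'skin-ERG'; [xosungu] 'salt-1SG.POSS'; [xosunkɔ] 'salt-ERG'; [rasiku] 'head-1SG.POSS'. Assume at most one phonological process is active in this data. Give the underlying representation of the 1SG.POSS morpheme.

The 1SG.POSS morpheme has two allomorphs, [-gu] and [-ku].
The ERG suffix, which begins with [k], is invariant after every stem; so [k] is not altered by any rule here.
So the underlying form is /-gu/, and voiced stops become voiceless after a vowel.

/-gu/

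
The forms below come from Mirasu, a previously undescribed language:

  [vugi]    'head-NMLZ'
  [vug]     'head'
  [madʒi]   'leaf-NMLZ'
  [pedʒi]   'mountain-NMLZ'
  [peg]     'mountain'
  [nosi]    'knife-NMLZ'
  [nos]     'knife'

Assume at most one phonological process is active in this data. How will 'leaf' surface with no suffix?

[mag]

'mountain' shows [dʒ] ~ [g] at the end of the stem ([pedʒi] vs [peg]).
But 'head' keeps [g] in both environments ([vugi], [vug]), so there is no rule changing /g/ to [dʒ] before the NMLZ suffix.
The alternation reflects depalatalization: palato-alveolar /dʒ/ becomes [g] when no front vowel follows. /dʒ/ is underlying.
From [madʒi] the stem 'leaf' is /madʒ/; when no front vowel follows this yields [mag].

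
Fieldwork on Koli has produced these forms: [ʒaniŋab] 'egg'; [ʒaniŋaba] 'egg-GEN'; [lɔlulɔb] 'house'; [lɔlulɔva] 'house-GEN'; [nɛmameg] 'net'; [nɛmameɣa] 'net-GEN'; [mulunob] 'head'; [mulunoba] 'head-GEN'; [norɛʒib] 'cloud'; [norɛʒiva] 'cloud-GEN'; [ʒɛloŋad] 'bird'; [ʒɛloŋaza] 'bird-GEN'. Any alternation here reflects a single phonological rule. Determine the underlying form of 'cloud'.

/norɛʒiv/

The root 'cloud' surfaces as [norɛʒib] and [norɛʒiva], with a stem-final [b] ~ [v] alternation.
The stem 'head' ([mulunob], [mulunoba]) shows [b] unchanged in both environments, so [b] cannot be basic with [v] derived before the GEN suffix.
Therefore /v/ is basic and [b] is derived by word-final hardening (voiced fricatives become stops word-finally).
So 'cloud' = /norɛʒiv/.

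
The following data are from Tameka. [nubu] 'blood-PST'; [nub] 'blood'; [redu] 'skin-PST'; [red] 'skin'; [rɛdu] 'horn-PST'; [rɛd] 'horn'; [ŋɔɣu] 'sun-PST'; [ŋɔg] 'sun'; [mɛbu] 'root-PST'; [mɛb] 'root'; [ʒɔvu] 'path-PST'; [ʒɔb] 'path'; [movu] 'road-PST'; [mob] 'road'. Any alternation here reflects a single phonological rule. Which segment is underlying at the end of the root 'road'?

/v/

The stem for 'road' ends in [v] in [movu] but [b] in [mob].
Compare 'root', with invariant [b] in [mɛbu] and [mɛb]: an analysis with underlying /b/ and a rule producing [v] before the PST suffix would wrongly predict alternation here too.
Therefore /v/ is basic and [b] is derived by word-final hardening (voiced fricatives become stops word-finally).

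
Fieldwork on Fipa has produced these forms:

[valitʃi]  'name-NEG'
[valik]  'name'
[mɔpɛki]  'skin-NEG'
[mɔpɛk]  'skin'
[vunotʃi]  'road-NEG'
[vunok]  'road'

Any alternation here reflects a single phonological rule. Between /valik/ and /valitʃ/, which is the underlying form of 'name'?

/valitʃ/

The stem for 'name' ends in [tʃ] in [valitʃi] but [k] in [valik].
If /k/ were underlying and a rule turned it into [tʃ] before the NEG suffix, 'skin' would also alternate; but it has [k] in both [mɔpɛki] and [mɔpɛk].
The alternation reflects depalatalization: palato-alveolar /tʃ/ becomes [k] when no front vowel follows. /tʃ/ is underlying.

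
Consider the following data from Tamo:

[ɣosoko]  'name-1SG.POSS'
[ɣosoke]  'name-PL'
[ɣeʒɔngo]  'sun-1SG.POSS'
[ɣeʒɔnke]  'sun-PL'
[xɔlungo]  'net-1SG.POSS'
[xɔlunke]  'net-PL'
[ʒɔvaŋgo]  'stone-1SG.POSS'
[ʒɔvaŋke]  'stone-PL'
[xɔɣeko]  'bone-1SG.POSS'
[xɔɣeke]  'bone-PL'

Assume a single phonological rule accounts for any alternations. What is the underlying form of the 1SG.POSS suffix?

/-go/

The 1SG.POSS morpheme has two allomorphs, [-go] and [-ko].
The PL suffix, which begins with [k], is invariant after every stem; so [k] is not altered by any rule here.
So the underlying form is /-go/, and voiced stops become voiceless after a vowel.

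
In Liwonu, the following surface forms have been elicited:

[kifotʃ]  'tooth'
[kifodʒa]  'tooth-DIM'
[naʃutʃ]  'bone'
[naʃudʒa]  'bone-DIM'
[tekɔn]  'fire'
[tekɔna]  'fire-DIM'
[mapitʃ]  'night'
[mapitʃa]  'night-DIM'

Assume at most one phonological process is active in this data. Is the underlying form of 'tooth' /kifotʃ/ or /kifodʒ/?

/kifodʒ/

The root 'tooth' surfaces as [kifotʃ] and [kifodʒa], with a stem-final [tʃ] ~ [dʒ] alternation.
The stem 'night' ([mapitʃ], [mapitʃa]) shows [tʃ] unchanged in both environments, so [tʃ] cannot be basic with [dʒ] derived before the DIM suffix.
The underlying segment must be /dʒ/; voiced obstruents become voiceless word-finally, yielding [tʃ] there.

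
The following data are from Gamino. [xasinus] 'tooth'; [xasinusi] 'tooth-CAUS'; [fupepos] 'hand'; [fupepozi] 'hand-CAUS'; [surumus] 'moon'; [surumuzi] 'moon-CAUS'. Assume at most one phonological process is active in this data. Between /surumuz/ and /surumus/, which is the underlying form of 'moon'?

/surumuz/

The stem for 'moon' ends in [s] in [surumus] but [z] in [surumuzi].
If /s/ were underlying and a rule turned it into [z] before the CAUS suffix, 'tooth' would also alternate; but it has [s] in both [xasinus] and [xasinusi].
The alternation reflects word-final obstruent devoicing: voiced obstruents become voiceless word-finally. /z/ is underlying.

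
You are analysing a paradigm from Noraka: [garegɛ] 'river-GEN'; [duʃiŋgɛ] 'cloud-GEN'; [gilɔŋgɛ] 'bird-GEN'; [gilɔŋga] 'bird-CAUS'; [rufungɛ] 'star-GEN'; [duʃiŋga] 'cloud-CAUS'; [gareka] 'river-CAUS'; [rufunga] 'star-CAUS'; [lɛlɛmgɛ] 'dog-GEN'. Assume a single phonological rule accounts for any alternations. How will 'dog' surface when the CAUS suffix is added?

[lɛlɛmga]

The CAUS morpheme has two allomorphs, [-ga] and [-ka].
The GEN suffix, which begins with [g], is invariant after every stem; so [g] is not altered by any rule here.
The CAUS suffix is therefore /-ka/ underlyingly, with post-nasal voicing: voiceless stops become voiced after a nasal.
After 'dog', which ends in a nasal, the suffix surfaces as [-ga], giving [lɛlɛmga].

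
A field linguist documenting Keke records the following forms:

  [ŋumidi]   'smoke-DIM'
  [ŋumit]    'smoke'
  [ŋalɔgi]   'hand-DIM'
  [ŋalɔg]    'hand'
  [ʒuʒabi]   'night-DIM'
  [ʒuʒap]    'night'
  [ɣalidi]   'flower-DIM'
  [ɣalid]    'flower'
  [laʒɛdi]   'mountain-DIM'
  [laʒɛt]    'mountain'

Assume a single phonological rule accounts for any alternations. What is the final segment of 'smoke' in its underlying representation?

The root 'smoke' surfaces as [ŋumidi] and [ŋumit], with a stem-final [d] ~ [t] alternation.
If /d/ were underlying and a rule turned it into [t] in isolation, 'flower' would also alternate; but it has [d] in both [ɣalidi] and [ɣalid].
So /t/ is underlying, and a rule of intervocalic voicing — voiceless stops become voiced between vowels — gives [d].

/t/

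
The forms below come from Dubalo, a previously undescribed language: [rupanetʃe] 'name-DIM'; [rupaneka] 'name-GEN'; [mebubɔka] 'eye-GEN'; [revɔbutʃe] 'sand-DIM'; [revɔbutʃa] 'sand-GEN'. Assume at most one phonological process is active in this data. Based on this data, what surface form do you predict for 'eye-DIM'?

[mebubɔtʃe]

'name' shows [tʃ] ~ [k] at the end of the stem ([rupanetʃe] vs [rupaneka]).
The stem 'sand' ([revɔbutʃe], [revɔbutʃa]) shows [tʃ] unchanged in both environments, so [tʃ] cannot be basic with [k] derived before the GEN suffix.
Therefore /k/ is basic and [tʃ] is derived by palatalization before a front vowel (/k/ becomes palato-alveolar [tʃ] before a front vowel).
The one attested form of 'eye', [mebubɔka], shows underlying /mebubɔk/. Applying the same rule before a front vowel gives [mebubɔtʃe].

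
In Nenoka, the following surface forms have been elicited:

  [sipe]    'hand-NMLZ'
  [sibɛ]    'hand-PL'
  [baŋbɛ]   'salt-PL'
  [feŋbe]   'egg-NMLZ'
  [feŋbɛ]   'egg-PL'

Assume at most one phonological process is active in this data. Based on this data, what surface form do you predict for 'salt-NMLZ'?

[baŋbe]

The NMLZ morpheme has two allomorphs, [-be] and [-pe].
By contrast the PL suffix keeps its initial [b] throughout — that segment must be underlying.
So the underlying form is /-pe/, and voiceless stops become voiced after a nasal.
After 'salt', which ends in a nasal, the suffix surfaces as [-be], giving [baŋbe].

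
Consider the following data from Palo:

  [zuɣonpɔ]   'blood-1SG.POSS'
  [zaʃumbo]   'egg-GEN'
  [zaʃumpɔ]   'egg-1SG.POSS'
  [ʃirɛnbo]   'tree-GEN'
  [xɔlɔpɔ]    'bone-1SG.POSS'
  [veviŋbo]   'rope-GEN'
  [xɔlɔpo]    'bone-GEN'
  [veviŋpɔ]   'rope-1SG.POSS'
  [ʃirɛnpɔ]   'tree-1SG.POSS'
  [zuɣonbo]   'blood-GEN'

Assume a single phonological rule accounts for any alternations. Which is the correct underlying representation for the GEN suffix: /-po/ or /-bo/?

/-bo/

The GEN morpheme has two allomorphs, [-bo] and [-po].
By contrast the 1SG.POSS suffix keeps its initial [p] throughout — that segment must be underlying.
So the underlying form is /-bo/, and voiced stops become voiceless after a vowel.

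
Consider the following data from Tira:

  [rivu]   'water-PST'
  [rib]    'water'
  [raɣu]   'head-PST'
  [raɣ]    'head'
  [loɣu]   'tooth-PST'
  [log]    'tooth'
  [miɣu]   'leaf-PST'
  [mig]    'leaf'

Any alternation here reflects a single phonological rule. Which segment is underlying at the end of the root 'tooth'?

/g/

'tooth' shows [ɣ] ~ [g] at the end of the stem ([loɣu] vs [log]).
The stem 'head' ([raɣu], [raɣ]) shows [ɣ] unchanged in both environments, so [ɣ] cannot be basic with [g] derived in isolation.
So /g/ is underlying, and a rule of intervocalic spirantization — voiced stops become fricatives between vowels — gives [ɣ].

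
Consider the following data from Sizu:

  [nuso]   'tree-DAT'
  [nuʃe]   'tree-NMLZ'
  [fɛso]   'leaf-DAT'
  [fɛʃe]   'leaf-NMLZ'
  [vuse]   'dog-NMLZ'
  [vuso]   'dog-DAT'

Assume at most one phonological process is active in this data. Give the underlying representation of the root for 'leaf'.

'leaf' shows [s] ~ [ʃ] at the end of the stem ([fɛso] vs [fɛʃe]).
If /s/ were underlying and a rule turned it into [ʃ] before the NMLZ suffix, 'dog' would also alternate; but it has [s] in both [vuso] and [vuse].
The underlying segment must be /ʃ/; palato-alveolar /ʃ/ becomes [s] when no front vowel follows, yielding [s] there.

/fɛʃ/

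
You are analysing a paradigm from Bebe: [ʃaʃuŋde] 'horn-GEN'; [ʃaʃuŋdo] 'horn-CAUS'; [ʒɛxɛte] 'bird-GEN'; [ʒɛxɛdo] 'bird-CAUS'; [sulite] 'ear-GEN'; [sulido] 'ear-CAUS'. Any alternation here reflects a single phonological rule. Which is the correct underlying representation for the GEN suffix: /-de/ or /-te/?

/-te/

The GEN suffix surfaces as [-de] and [-te], depending on the final segment of the stem.
By contrast the CAUS suffix keeps its initial [d] throughout — that segment must be underlying.
The GEN suffix is therefore /-te/ underlyingly, with post-nasal voicing: voiceless stops become voiced after a nasal.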